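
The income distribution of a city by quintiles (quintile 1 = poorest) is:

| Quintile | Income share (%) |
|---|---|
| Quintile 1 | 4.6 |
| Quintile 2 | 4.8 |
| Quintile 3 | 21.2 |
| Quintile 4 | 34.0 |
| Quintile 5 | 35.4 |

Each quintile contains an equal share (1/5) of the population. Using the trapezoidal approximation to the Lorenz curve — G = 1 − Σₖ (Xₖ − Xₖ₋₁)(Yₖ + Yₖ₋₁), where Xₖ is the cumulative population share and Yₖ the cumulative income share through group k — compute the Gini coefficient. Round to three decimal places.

0.363

Cumulative income shares Yₖ: 0.0460, 0.0940, 0.3060, 0.6460, 1.0000
Σ (Xₖ−Xₖ₋₁)(Yₖ+Yₖ₋₁) = (1/5)(0.0460+0.0000) + (1/5)(0.0940+0.0460) + (1/5)(0.3060+0.0940) + (1/5)(0.6460+0.3060) + (1/5)(1.0000+0.6460)
  = 0.0092 + 0.0280 + 0.0800 + 0.1904 + 0.3292 = 0.6368
G = 1 − 0.6368 = 0.3632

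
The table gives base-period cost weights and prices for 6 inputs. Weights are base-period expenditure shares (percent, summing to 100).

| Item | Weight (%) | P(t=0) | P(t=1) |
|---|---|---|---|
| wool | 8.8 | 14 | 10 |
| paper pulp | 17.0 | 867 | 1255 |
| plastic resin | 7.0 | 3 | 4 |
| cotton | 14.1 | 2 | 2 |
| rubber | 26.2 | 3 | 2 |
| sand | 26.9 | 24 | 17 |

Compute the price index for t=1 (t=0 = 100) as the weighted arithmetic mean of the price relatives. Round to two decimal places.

wool: 8.8 × (10/14) = 8.8 × 0.714286 = 6.2857
paper pulp: 17.0 × (1255/867) = 17.0 × 1.447520 = 24.6078
plastic resin: 7.0 × (4/3) = 7.0 × 1.333333 = 9.3333
cotton: 14.1 × (2/2) = 14.1 × 1.000000 = 14.1000
rubber: 26.2 × (2/3) = 26.2 × 0.666667 = 17.4667
sand: 26.9 × (17/24) = 26.9 × 0.708333 = 19.0542
Index = Σ wᵢ·(p₁ᵢ/p₀ᵢ) = 6.2857 + 24.6078 + 9.3333 + 14.1000 + 17.4667 + 19.0542 = 90.8477

90.85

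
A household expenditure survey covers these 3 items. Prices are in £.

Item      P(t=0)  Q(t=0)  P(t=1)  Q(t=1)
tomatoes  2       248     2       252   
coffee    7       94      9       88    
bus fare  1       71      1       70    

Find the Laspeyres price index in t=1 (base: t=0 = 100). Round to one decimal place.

115.3

Laspeyres price index uses base-period quantities as weights.
ΣP(t=1)·Q(t=0) = 2×248 + 9×94 + 1×71 = 496 + 846 + 71 = 1413
ΣP(t=0)·Q(t=0) = 2×248 + 7×94 + 1×71 = 496 + 658 + 71 = 1225
Index = 1413 / 1225 × 100 = 115.3469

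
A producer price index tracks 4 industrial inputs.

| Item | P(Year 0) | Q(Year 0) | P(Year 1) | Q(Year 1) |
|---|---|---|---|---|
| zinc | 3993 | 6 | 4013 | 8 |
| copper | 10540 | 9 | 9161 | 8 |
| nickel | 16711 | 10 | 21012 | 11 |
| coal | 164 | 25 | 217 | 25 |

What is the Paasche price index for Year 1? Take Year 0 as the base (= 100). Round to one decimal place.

112.4

Paasche price index uses current-period quantities as weights.
ΣP(Year 1)·Q(Year 1) = 4013×8 + 9161×8 + 21012×11 + 217×25 = 32104 + 73288 + 231132 + 5425 = 341949
ΣP(Year 0)·Q(Year 1) = 3993×8 + 10540×8 + 16711×11 + 164×25 = 31944 + 84320 + 183821 + 4100 = 304185
Index = 341949 / 304185 × 100 = 112.4148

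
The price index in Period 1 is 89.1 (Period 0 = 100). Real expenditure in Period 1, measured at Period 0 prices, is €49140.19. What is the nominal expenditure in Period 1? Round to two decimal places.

43783.91

Nominal = Real × (Index/100) = 49140.19 × (89.1/100)
        = 49140.19 × 0.891 = 43783.9093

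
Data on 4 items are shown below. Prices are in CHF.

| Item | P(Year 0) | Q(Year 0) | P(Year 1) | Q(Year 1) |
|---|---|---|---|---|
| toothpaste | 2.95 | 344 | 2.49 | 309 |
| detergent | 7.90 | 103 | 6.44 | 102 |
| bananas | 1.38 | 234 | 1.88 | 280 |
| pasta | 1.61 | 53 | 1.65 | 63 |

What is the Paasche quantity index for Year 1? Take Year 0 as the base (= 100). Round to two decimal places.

Paasche quantity index uses current-period prices as weights.
ΣP(Year 1)·Q(Year 1) = 2.49×309 + 6.44×102 + 1.88×280 + 1.65×63 = 769.41 + 656.88 + 526.4 + 103.95 = 2056.64
ΣP(Year 1)·Q(Year 0) = 2.49×344 + 6.44×103 + 1.88×234 + 1.65×53 = 856.56 + 663.32 + 439.92 + 87.45 = 2047.25
Index = 2056.64 / 2047.25 × 100 = 100.4587

100.46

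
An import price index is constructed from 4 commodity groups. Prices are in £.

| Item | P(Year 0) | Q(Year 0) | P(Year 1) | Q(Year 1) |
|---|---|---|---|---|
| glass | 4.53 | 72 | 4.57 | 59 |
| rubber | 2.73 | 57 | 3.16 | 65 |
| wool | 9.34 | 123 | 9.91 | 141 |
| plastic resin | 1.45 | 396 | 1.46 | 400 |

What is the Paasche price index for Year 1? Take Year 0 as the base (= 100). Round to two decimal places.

Paasche price index uses current-period quantities as weights.
ΣP(Year 1)·Q(Year 1) = 4.57×59 + 3.16×65 + 9.91×141 + 1.46×400 = 269.63 + 205.4 + 1397.31 + 584 = 2456.34
ΣP(Year 0)·Q(Year 1) = 4.53×59 + 2.73×65 + 9.34×141 + 1.45×400 = 267.27 + 177.45 + 1316.94 + 580 = 2341.66
Index = 2456.34 / 2341.66 × 100 = 104.8974

104.90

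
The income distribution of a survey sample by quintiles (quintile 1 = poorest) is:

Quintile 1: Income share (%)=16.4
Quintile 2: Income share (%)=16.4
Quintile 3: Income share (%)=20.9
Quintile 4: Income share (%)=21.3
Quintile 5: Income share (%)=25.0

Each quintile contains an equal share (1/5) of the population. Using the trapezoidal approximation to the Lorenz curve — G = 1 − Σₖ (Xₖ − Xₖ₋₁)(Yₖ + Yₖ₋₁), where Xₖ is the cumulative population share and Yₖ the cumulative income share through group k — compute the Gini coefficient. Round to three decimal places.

Cumulative income shares Yₖ: 0.1640, 0.3280, 0.5370, 0.7500, 1.0000
Σ (Xₖ−Xₖ₋₁)(Yₖ+Yₖ₋₁) = (1/5)(0.1640+0.0000) + (1/5)(0.3280+0.1640) + (1/5)(0.5370+0.3280) + (1/5)(0.7500+0.5370) + (1/5)(1.0000+0.7500)
  = 0.0328 + 0.0984 + 0.1730 + 0.2574 + 0.3500 = 0.9116
G = 1 − 0.9116 = 0.0884

0.088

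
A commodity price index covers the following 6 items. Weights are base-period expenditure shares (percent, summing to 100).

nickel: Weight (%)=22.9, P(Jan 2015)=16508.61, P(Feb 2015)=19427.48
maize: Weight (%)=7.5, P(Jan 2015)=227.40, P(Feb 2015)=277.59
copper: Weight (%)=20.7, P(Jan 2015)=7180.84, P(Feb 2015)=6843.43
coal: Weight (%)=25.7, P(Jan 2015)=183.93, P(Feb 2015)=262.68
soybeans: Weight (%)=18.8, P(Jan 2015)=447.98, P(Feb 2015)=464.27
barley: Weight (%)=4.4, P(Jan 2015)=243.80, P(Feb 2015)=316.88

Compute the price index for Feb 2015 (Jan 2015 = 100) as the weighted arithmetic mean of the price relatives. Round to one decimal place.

nickel: 22.9 × (19427.48/16508.61) = 22.9 × 1.176809 = 26.9489
maize: 7.5 × (277.59/227.40) = 7.5 × 1.220712 = 9.1553
copper: 20.7 × (6843.43/7180.84) = 20.7 × 0.953012 = 19.7274
coal: 25.7 × (262.68/183.93) = 25.7 × 1.428152 = 36.7035
soybeans: 18.8 × (464.27/447.98) = 18.8 × 1.036363 = 19.4836
barley: 4.4 × (316.88/243.80) = 4.4 × 1.299754 = 5.7189
Index = Σ wᵢ·(p₁ᵢ/p₀ᵢ) = 26.9489 + 9.1553 + 19.7274 + 36.7035 + 19.4836 + 5.7189 = 117.7377

117.7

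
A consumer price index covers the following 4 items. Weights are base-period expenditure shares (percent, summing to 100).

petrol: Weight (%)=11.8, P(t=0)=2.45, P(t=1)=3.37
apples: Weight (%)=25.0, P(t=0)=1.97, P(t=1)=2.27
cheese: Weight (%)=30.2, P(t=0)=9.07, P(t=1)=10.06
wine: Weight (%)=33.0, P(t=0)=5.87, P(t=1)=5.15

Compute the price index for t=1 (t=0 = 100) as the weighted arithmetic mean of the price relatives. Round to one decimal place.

petrol: 11.8 × (3.37/2.45) = 11.8 × 1.375510 = 16.2310
apples: 25.0 × (2.27/1.97) = 25.0 × 1.152284 = 28.8071
cheese: 30.2 × (10.06/9.07) = 30.2 × 1.109151 = 33.4964
wine: 33.0 × (5.15/5.87) = 33.0 × 0.877342 = 28.9523
Index = Σ wᵢ·(p₁ᵢ/p₀ᵢ) = 16.2310 + 28.8071 + 33.4964 + 28.9523 = 107.4868

107.5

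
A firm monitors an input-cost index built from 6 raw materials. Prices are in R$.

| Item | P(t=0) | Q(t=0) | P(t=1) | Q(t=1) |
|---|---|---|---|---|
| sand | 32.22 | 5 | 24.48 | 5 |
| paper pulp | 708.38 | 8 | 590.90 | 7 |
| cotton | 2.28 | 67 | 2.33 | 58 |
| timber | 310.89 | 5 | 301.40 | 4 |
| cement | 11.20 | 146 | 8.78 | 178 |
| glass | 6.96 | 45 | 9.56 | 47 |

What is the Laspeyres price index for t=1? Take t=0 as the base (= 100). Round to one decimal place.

86.7

Laspeyres price index uses base-period quantities as weights.
ΣP(t=1)·Q(t=0) = 24.48×5 + 590.90×8 + 2.33×67 + 301.40×5 + 8.78×146 + 9.56×45 = 122.4 + 4727.2 + 156.11 + 1507 + 1281.88 + 430.2 = 8224.79
ΣP(t=0)·Q(t=0) = 32.22×5 + 708.38×8 + 2.28×67 + 310.89×5 + 11.20×146 + 6.96×45 = 161.1 + 5667.04 + 152.76 + 1554.45 + 1635.2 + 313.2 = 9483.75
Index = 8224.79 / 9483.75 × 100 = 86.7251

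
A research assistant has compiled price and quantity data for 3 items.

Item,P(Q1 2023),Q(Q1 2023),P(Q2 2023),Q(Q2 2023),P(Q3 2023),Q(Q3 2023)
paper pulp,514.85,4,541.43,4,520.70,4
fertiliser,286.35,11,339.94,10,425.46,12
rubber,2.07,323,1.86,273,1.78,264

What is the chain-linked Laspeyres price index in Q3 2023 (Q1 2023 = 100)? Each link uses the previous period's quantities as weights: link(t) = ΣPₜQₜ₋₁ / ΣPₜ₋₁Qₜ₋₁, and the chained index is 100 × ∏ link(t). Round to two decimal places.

124.36

Link Q1 2023→Q2 2023:
ΣP(Q2 2023)Q(Q1 2023) = 541.43×4 + 339.94×11 + 1.86×323 = 2165.72 + 3739.34 + 600.78 = 6505.84
ΣP(Q1 2023)Q(Q1 2023) = 514.85×4 + 286.35×11 + 2.07×323 = 2059.4 + 3149.85 + 668.61 = 5877.86
link = 6505.84/5877.86 = 1.106838
Link Q2 2023→Q3 2023:
ΣP(Q3 2023)Q(Q2 2023) = 520.70×4 + 425.46×10 + 1.78×273 = 2082.8 + 4254.6 + 485.94 = 6823.34
ΣP(Q2 2023)Q(Q2 2023) = 541.43×4 + 339.94×10 + 1.86×273 = 2165.72 + 3399.4 + 507.78 = 6072.9
link = 6823.34/6072.9 = 1.123572
Chained index = 100 × 1.106838 × 1.123572 = 124.3612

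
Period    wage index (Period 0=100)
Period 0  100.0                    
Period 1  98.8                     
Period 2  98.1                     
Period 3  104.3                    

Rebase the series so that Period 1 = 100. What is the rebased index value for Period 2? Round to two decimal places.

99.29

Rebased(Period 2) = 98.1 / 98.8 × 100 = 99.2915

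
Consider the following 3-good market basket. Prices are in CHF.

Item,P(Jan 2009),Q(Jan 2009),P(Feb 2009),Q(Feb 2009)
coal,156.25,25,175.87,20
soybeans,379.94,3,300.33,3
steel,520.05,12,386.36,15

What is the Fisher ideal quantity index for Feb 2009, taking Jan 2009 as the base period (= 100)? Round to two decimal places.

104.84

Laspeyres component (base-period weights):
ΣP(Jan 2009)Q(Feb 2009) = 156.25×20 + 379.94×3 + 520.05×15 = 3125 + 1139.82 + 7800.75 = 12065.57
ΣP(Jan 2009)Q(Jan 2009) = 156.25×25 + 379.94×3 + 520.05×12 = 3906.25 + 1139.82 + 6240.6 = 11286.67
L = 12065.57 / 11286.67 × 100 = 106.9011
Paasche component (current-period weights):
ΣP(Feb 2009)Q(Feb 2009) = 175.87×20 + 300.33×3 + 386.36×15 = 3517.4 + 900.99 + 5795.4 = 10213.79
ΣP(Feb 2009)Q(Jan 2009) = 175.87×25 + 300.33×3 + 386.36×12 = 4396.75 + 900.99 + 4636.32 = 9934.06
P = 10213.79 / 9934.06 × 100 = 102.8159
Fisher = √(L × P) = √(106.9011 × 102.8159) = 104.8386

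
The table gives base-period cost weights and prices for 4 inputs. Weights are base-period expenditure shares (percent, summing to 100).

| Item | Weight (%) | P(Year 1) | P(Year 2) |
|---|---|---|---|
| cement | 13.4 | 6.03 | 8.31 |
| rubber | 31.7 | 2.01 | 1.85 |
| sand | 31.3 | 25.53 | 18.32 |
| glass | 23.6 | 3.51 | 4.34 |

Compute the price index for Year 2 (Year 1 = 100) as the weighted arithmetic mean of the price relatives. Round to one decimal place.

cement: 13.4 × (8.31/6.03) = 13.4 × 1.378109 = 18.4667
rubber: 31.7 × (1.85/2.01) = 31.7 × 0.920398 = 29.1766
sand: 31.3 × (18.32/25.53) = 31.3 × 0.717587 = 22.4605
glass: 23.6 × (4.34/3.51) = 23.6 × 1.236467 = 29.1806
Index = Σ wᵢ·(p₁ᵢ/p₀ᵢ) = 18.4667 + 29.1766 + 22.4605 + 29.1806 = 99.2844

99.3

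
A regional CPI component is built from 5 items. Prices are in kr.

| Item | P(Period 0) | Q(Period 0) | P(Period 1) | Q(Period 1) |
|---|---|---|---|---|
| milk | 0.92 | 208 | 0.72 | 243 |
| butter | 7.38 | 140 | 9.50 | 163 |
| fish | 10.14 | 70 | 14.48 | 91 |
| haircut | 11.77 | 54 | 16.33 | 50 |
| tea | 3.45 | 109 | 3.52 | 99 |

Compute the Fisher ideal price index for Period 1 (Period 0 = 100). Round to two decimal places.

Laspeyres component (base-period weights):
ΣP(Period 1)Q(Period 0) = 0.72×208 + 9.50×140 + 14.48×70 + 16.33×54 + 3.52×109 = 149.76 + 1330 + 1013.6 + 881.82 + 383.68 = 3758.86
ΣP(Period 0)Q(Period 0) = 0.92×208 + 7.38×140 + 10.14×70 + 11.77×54 + 3.45×109 = 191.36 + 1033.2 + 709.8 + 635.58 + 376.05 = 2945.99
L = 3758.86 / 2945.99 × 100 = 127.5924
Paasche component (current-period weights):
ΣP(Period 1)Q(Period 1) = 0.72×243 + 9.50×163 + 14.48×91 + 16.33×50 + 3.52×99 = 174.96 + 1548.5 + 1317.68 + 816.5 + 348.48 = 4206.12
ΣP(Period 0)Q(Period 1) = 0.92×243 + 7.38×163 + 10.14×91 + 11.77×50 + 3.45×99 = 223.56 + 1202.94 + 922.74 + 588.5 + 341.55 = 3279.29
P = 4206.12 / 3279.29 × 100 = 128.2631
Fisher = √(L × P) = √(127.5924 × 128.2631) = 127.9273

127.93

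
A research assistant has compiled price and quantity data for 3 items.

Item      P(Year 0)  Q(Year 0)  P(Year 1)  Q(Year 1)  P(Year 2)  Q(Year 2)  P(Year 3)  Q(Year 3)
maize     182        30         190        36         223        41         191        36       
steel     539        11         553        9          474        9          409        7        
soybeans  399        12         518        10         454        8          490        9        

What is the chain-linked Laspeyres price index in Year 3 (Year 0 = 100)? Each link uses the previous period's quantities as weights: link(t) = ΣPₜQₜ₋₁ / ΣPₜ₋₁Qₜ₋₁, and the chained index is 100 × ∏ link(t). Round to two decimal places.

Link Year 0→Year 1:
ΣP(Year 1)Q(Year 0) = 190×30 + 553×11 + 518×12 = 5700 + 6083 + 6216 = 17999
ΣP(Year 0)Q(Year 0) = 182×30 + 539×11 + 399×12 = 5460 + 5929 + 4788 = 16177
link = 17999/16177 = 1.112629
Link Year 1→Year 2:
ΣP(Year 2)Q(Year 1) = 223×36 + 474×9 + 454×10 = 8028 + 4266 + 4540 = 16834
ΣP(Year 1)Q(Year 1) = 190×36 + 553×9 + 518×10 = 6840 + 4977 + 5180 = 16997
link = 16834/16997 = 0.990410
Link Year 2→Year 3:
ΣP(Year 3)Q(Year 2) = 191×41 + 409×9 + 490×8 = 7831 + 3681 + 3920 = 15432
ΣP(Year 2)Q(Year 2) = 223×41 + 474×9 + 454×8 = 9143 + 4266 + 3632 = 17041
link = 15432/17041 = 0.905581
Chained index = 100 × 1.112629 × 0.990410 × 0.905581 = 99.7913

99.79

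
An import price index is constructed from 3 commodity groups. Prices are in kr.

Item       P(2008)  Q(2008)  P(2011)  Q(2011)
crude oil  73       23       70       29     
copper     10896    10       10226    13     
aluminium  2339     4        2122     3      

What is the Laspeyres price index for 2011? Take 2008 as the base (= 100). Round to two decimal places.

93.64

Laspeyres price index uses base-period quantities as weights.
ΣP(2011)·Q(2008) = 70×23 + 10226×10 + 2122×4 = 1610 + 102260 + 8488 = 112358
ΣP(2008)·Q(2008) = 73×23 + 10896×10 + 2339×4 = 1679 + 108960 + 9356 = 119995
Index = 112358 / 119995 × 100 = 93.6356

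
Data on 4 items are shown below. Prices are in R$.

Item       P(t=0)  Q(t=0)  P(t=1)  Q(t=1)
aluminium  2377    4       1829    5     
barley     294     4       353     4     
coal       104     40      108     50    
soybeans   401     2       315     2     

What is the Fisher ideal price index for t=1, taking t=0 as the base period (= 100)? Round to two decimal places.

Laspeyres component (base-period weights):
ΣP(t=1)Q(t=0) = 1829×4 + 353×4 + 108×40 + 315×2 = 7316 + 1412 + 4320 + 630 = 13678
ΣP(t=0)Q(t=0) = 2377×4 + 294×4 + 104×40 + 401×2 = 9508 + 1176 + 4160 + 802 = 15646
L = 13678 / 15646 × 100 = 87.4217
Paasche component (current-period weights):
ΣP(t=1)Q(t=1) = 1829×5 + 353×4 + 108×50 + 315×2 = 9145 + 1412 + 5400 + 630 = 16587
ΣP(t=0)Q(t=1) = 2377×5 + 294×4 + 104×50 + 401×2 = 11885 + 1176 + 5200 + 802 = 19063
P = 16587 / 19063 × 100 = 87.0115
Fisher = √(L × P) = √(87.4217 × 87.0115) = 87.2164

87.22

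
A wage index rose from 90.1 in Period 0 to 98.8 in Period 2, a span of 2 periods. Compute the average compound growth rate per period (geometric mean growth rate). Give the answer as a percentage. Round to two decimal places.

4.72%

Growth factor = (98.8/90.1)^(1/2) = (1.096559)^(1/2) = 1.047167
Growth rate = 1.047167 − 1 = 0.047167 = 4.7167%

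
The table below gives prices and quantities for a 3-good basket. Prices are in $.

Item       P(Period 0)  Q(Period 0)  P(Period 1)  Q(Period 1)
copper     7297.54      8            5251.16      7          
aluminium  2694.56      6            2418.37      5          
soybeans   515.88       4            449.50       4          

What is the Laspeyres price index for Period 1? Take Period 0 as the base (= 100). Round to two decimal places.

Laspeyres price index uses base-period quantities as weights.
ΣP(Period 1)·Q(Period 0) = 5251.16×8 + 2418.37×6 + 449.50×4 = 42009.28 + 14510.22 + 1798 = 58317.5
ΣP(Period 0)·Q(Period 0) = 7297.54×8 + 2694.56×6 + 515.88×4 = 58380.32 + 16167.36 + 2063.52 = 76611.2
Index = 58317.5 / 76611.2 × 100 = 76.1214

76.12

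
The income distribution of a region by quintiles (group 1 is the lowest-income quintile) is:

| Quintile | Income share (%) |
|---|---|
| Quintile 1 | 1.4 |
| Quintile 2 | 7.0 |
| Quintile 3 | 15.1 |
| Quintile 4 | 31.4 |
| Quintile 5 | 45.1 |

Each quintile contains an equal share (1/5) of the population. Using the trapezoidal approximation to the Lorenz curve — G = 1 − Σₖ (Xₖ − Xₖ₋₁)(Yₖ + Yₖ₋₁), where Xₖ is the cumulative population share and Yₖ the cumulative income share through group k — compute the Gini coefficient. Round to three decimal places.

0.447

Cumulative income shares Yₖ: 0.0140, 0.0840, 0.2350, 0.5490, 1.0000
Σ (Xₖ−Xₖ₋₁)(Yₖ+Yₖ₋₁) = (1/5)(0.0140+0.0000) + (1/5)(0.0840+0.0140) + (1/5)(0.2350+0.0840) + (1/5)(0.5490+0.2350) + (1/5)(1.0000+0.5490)
  = 0.0028 + 0.0196 + 0.0638 + 0.1568 + 0.3098 = 0.5528
G = 1 − 0.5528 = 0.4472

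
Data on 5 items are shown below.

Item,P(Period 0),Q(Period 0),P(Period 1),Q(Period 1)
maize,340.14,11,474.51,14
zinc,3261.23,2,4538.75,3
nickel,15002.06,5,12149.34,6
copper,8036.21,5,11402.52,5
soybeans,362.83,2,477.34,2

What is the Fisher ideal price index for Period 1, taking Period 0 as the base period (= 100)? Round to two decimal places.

104.65

Laspeyres component (base-period weights):
ΣP(Period 1)Q(Period 0) = 474.51×11 + 4538.75×2 + 12149.34×5 + 11402.52×5 + 477.34×2 = 5219.61 + 9077.5 + 60746.7 + 57012.6 + 954.68 = 133011.09
ΣP(Period 0)Q(Period 0) = 340.14×11 + 3261.23×2 + 15002.06×5 + 8036.21×5 + 362.83×2 = 3741.54 + 6522.46 + 75010.3 + 40181.05 + 725.66 = 126181.01
L = 133011.09 / 126181.01 × 100 = 105.4129
Paasche component (current-period weights):
ΣP(Period 1)Q(Period 1) = 474.51×14 + 4538.75×3 + 12149.34×6 + 11402.52×5 + 477.34×2 = 6643.14 + 13616.25 + 72896.04 + 57012.6 + 954.68 = 151122.71
ΣP(Period 0)Q(Period 1) = 340.14×14 + 3261.23×3 + 15002.06×6 + 8036.21×5 + 362.83×2 = 4761.96 + 9783.69 + 90012.36 + 40181.05 + 725.66 = 145464.72
P = 151122.71 / 145464.72 × 100 = 103.8896
Fisher = √(L × P) = √(105.4129 × 103.8896) = 104.6485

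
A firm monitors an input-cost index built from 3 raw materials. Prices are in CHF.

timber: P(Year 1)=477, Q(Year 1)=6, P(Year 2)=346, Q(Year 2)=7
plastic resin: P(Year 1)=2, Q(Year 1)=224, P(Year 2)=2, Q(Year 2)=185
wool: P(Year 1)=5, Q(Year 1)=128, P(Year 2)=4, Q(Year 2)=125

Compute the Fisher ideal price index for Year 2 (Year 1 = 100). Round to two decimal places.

Laspeyres component (base-period weights):
ΣP(Year 2)Q(Year 1) = 346×6 + 2×224 + 4×128 = 2076 + 448 + 512 = 3036
ΣP(Year 1)Q(Year 1) = 477×6 + 2×224 + 5×128 = 2862 + 448 + 640 = 3950
L = 3036 / 3950 × 100 = 76.8608
Paasche component (current-period weights):
ΣP(Year 2)Q(Year 2) = 346×7 + 2×185 + 4×125 = 2422 + 370 + 500 = 3292
ΣP(Year 1)Q(Year 2) = 477×7 + 2×185 + 5×125 = 3339 + 370 + 625 = 4334
P = 3292 / 4334 × 100 = 75.9575
Fisher = √(L × P) = √(76.8608 × 75.9575) = 76.4078

76.41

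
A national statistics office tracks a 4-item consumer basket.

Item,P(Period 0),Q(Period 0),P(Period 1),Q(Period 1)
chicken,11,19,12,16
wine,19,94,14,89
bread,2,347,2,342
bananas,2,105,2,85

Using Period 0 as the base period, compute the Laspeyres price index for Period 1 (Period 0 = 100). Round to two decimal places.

Laspeyres price index uses base-period quantities as weights.
ΣP(Period 1)·Q(Period 0) = 12×19 + 14×94 + 2×347 + 2×105 = 228 + 1316 + 694 + 210 = 2448
ΣP(Period 0)·Q(Period 0) = 11×19 + 19×94 + 2×347 + 2×105 = 209 + 1786 + 694 + 210 = 2899
Index = 2448 / 2899 × 100 = 84.4429

84.44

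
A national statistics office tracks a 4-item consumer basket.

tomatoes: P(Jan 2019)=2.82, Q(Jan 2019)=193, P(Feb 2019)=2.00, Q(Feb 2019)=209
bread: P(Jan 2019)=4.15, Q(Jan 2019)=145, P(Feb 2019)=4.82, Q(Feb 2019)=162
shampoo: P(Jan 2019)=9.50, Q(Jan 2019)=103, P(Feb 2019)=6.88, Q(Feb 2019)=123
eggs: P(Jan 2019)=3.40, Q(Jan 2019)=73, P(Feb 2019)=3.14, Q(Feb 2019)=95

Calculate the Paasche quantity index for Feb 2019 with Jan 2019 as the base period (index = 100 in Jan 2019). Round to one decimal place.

Paasche quantity index uses current-period prices as weights.
ΣP(Feb 2019)·Q(Feb 2019) = 2.00×209 + 4.82×162 + 6.88×123 + 3.14×95 = 418 + 780.84 + 846.24 + 298.3 = 2343.38
ΣP(Feb 2019)·Q(Jan 2019) = 2.00×193 + 4.82×145 + 6.88×103 + 3.14×73 = 386 + 698.9 + 708.64 + 229.22 = 2022.76
Index = 2343.38 / 2022.76 × 100 = 115.8506

115.9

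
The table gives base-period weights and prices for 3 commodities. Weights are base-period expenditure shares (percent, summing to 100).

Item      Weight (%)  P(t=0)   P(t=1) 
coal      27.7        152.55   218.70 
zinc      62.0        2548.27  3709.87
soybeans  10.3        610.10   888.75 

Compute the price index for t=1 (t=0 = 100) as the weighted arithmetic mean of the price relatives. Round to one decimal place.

145.0

coal: 27.7 × (218.70/152.55) = 27.7 × 1.433628 = 39.7115
zinc: 62.0 × (3709.87/2548.27) = 62.0 × 1.455839 = 90.2620
soybeans: 10.3 × (888.75/610.10) = 10.3 × 1.456728 = 15.0043
Index = Σ wᵢ·(p₁ᵢ/p₀ᵢ) = 39.7115 + 90.2620 + 15.0043 = 144.9778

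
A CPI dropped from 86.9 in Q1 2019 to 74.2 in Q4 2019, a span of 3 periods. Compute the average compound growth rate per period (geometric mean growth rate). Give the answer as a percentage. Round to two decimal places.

-5.13%

Growth factor = (74.2/86.9)^(1/3) = (0.853855)^(1/3) = 0.948698
Growth rate = 0.948698 − 1 = -0.051302 = -5.1302%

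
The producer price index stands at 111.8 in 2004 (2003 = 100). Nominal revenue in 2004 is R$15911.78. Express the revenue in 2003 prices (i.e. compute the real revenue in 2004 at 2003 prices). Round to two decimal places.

14232.36

Real = Nominal ÷ (Index/100) = 15911.78 ÷ (111.8/100)
     = 15911.78 ÷ 1.118 = 14232.3614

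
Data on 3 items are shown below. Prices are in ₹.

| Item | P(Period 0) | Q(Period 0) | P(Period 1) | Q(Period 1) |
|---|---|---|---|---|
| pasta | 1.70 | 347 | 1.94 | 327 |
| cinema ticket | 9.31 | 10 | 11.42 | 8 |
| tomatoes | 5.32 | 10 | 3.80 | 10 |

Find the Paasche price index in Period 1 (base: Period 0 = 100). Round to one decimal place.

111.7

Paasche price index uses current-period quantities as weights.
ΣP(Period 1)·Q(Period 1) = 1.94×327 + 11.42×8 + 3.80×10 = 634.38 + 91.36 + 38 = 763.74
ΣP(Period 0)·Q(Period 1) = 1.70×327 + 9.31×8 + 5.32×10 = 555.9 + 74.48 + 53.2 = 683.58
Index = 763.74 / 683.58 × 100 = 111.7265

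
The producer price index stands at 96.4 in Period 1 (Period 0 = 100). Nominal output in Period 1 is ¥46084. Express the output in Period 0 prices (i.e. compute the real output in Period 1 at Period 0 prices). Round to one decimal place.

47805.0

Real = Nominal ÷ (Index/100) = 46084 ÷ (96.4/100)
     = 46084 ÷ 0.964 = 47804.9793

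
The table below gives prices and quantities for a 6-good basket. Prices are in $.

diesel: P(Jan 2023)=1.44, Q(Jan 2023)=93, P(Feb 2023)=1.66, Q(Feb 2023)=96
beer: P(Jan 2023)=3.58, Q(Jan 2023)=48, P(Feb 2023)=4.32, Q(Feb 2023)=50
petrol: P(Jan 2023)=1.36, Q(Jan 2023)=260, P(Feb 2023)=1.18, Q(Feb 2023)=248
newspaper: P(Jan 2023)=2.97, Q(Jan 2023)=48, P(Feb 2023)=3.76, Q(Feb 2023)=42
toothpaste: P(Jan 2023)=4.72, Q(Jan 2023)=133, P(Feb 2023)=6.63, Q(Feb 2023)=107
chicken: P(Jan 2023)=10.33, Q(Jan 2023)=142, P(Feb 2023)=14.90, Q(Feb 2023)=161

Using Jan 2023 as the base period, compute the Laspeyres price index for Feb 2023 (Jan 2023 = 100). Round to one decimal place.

Laspeyres price index uses base-period quantities as weights.
ΣP(Feb 2023)·Q(Jan 2023) = 1.66×93 + 4.32×48 + 1.18×260 + 3.76×48 + 6.63×133 + 14.90×142 = 154.38 + 207.36 + 306.8 + 180.48 + 881.79 + 2115.8 = 3846.61
ΣP(Jan 2023)·Q(Jan 2023) = 1.44×93 + 3.58×48 + 1.36×260 + 2.97×48 + 4.72×133 + 10.33×142 = 133.92 + 171.84 + 353.6 + 142.56 + 627.76 + 1466.86 = 2896.54
Index = 3846.61 / 2896.54 × 100 = 132.8002

132.8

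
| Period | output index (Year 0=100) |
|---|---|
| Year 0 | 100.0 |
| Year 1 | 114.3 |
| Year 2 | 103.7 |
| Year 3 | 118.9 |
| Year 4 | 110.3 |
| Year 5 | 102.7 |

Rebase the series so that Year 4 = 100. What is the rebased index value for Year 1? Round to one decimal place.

Rebased(Year 1) = 114.3 / 110.3 × 100 = 103.6265

103.6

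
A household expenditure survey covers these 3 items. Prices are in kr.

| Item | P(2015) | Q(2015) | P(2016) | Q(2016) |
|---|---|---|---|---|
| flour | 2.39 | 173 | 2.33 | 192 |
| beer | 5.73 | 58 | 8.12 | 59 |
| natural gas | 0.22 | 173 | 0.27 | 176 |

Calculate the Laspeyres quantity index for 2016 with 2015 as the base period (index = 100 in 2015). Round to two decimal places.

Laspeyres quantity index uses base-period prices as weights.
ΣP(2015)·Q(2016) = 2.39×192 + 5.73×59 + 0.22×176 = 458.88 + 338.07 + 38.72 = 835.67
ΣP(2015)·Q(2015) = 2.39×173 + 5.73×58 + 0.22×173 = 413.47 + 332.34 + 38.06 = 783.87
Index = 835.67 / 783.87 × 100 = 106.6082

106.61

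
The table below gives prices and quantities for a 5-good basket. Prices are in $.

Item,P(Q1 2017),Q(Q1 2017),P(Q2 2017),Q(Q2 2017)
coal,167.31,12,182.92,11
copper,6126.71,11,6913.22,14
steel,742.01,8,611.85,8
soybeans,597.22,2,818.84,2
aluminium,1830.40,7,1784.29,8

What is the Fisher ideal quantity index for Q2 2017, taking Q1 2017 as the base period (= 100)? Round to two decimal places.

122.70

Laspeyres component (base-period weights):
ΣP(Q1 2017)Q(Q2 2017) = 167.31×11 + 6126.71×14 + 742.01×8 + 597.22×2 + 1830.40×8 = 1840.41 + 85773.94 + 5936.08 + 1194.44 + 14643.2 = 109388.07
ΣP(Q1 2017)Q(Q1 2017) = 167.31×12 + 6126.71×11 + 742.01×8 + 597.22×2 + 1830.40×7 = 2007.72 + 67393.81 + 5936.08 + 1194.44 + 12812.8 = 89344.85
L = 109388.07 / 89344.85 × 100 = 122.4335
Paasche component (current-period weights):
ΣP(Q2 2017)Q(Q2 2017) = 182.92×11 + 6913.22×14 + 611.85×8 + 818.84×2 + 1784.29×8 = 2012.12 + 96785.08 + 4894.8 + 1637.68 + 14274.32 = 119604
ΣP(Q2 2017)Q(Q1 2017) = 182.92×12 + 6913.22×11 + 611.85×8 + 818.84×2 + 1784.29×7 = 2195.04 + 76045.42 + 4894.8 + 1637.68 + 12490.03 = 97262.97
P = 119604 / 97262.97 × 100 = 122.9697
Fisher = √(L × P) = √(122.4335 × 122.9697) = 122.7013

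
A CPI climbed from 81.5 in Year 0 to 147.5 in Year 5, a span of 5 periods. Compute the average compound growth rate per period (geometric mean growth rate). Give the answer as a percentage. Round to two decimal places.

12.60%

Growth factor = (147.5/81.5)^(1/5) = (1.809816)^(1/5) = 1.125970
Growth rate = 1.125970 − 1 = 0.125970 = 12.5970%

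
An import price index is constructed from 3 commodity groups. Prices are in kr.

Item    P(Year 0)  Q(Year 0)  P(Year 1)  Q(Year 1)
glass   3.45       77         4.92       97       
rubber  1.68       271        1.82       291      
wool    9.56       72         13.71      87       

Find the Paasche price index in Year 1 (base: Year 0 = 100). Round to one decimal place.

Paasche price index uses current-period quantities as weights.
ΣP(Year 1)·Q(Year 1) = 4.92×97 + 1.82×291 + 13.71×87 = 477.24 + 529.62 + 1192.77 = 2199.63
ΣP(Year 0)·Q(Year 1) = 3.45×97 + 1.68×291 + 9.56×87 = 334.65 + 488.88 + 831.72 = 1655.25
Index = 2199.63 / 1655.25 × 100 = 132.8881

132.9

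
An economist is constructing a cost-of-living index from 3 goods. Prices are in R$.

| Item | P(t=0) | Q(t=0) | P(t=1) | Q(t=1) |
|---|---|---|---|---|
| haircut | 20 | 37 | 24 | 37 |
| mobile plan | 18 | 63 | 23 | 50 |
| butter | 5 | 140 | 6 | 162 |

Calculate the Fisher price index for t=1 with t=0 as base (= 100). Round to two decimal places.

Laspeyres component (base-period weights):
ΣP(t=1)Q(t=0) = 24×37 + 23×63 + 6×140 = 888 + 1449 + 840 = 3177
ΣP(t=0)Q(t=0) = 20×37 + 18×63 + 5×140 = 740 + 1134 + 700 = 2574
L = 3177 / 2574 × 100 = 123.4266
Paasche component (current-period weights):
ΣP(t=1)Q(t=1) = 24×37 + 23×50 + 6×162 = 888 + 1150 + 972 = 3010
ΣP(t=0)Q(t=1) = 20×37 + 18×50 + 5×162 = 740 + 900 + 810 = 2450
P = 3010 / 2450 × 100 = 122.8571
Fisher = √(L × P) = √(123.4266 × 122.8571) = 123.1415

123.14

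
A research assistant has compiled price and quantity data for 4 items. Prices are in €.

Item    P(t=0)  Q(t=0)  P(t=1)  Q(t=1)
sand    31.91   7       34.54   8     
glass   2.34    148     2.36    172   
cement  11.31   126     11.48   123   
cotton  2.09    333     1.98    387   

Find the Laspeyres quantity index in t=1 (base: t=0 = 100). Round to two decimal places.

106.21

Laspeyres quantity index uses base-period prices as weights.
ΣP(t=0)·Q(t=1) = 31.91×8 + 2.34×172 + 11.31×123 + 2.09×387 = 255.28 + 402.48 + 1391.13 + 808.83 = 2857.72
ΣP(t=0)·Q(t=0) = 31.91×7 + 2.34×148 + 11.31×126 + 2.09×333 = 223.37 + 346.32 + 1425.06 + 695.97 = 2690.72
Index = 2857.72 / 2690.72 × 100 = 106.2065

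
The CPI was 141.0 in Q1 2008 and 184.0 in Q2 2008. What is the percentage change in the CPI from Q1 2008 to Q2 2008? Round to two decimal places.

30.50%

Change = (184.0 − 141.0) / 141.0 × 100
       = 43.0 / 141.0 × 100 = 30.4965%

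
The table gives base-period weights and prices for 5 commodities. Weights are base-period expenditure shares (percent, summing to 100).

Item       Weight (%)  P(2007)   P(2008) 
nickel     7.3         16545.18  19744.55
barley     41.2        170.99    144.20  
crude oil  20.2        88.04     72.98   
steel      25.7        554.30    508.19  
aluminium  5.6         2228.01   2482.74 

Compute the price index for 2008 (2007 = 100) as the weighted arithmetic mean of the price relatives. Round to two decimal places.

90.00

nickel: 7.3 × (19744.55/16545.18) = 7.3 × 1.193372 = 8.7116
barley: 41.2 × (144.20/170.99) = 41.2 × 0.843324 = 34.7450
crude oil: 20.2 × (72.98/88.04) = 20.2 × 0.828941 = 16.7446
steel: 25.7 × (508.19/554.30) = 25.7 × 0.916814 = 23.5621
aluminium: 5.6 × (2482.74/2228.01) = 5.6 × 1.114331 = 6.2403
Index = Σ wᵢ·(p₁ᵢ/p₀ᵢ) = 8.7116 + 34.7450 + 16.7446 + 23.5621 + 6.2403 = 90.0036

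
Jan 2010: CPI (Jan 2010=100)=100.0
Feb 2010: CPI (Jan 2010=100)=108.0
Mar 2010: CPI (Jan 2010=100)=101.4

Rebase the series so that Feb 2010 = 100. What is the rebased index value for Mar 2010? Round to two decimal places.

93.89

Rebased(Mar 2010) = 101.4 / 108.0 × 100 = 93.8889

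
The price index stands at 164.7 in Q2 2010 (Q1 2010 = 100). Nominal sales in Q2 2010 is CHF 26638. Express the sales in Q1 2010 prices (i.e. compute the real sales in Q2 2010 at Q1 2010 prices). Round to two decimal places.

Real = Nominal ÷ (Index/100) = 26638 ÷ (164.7/100)
     = 26638 ÷ 1.647 = 16173.6491

16173.65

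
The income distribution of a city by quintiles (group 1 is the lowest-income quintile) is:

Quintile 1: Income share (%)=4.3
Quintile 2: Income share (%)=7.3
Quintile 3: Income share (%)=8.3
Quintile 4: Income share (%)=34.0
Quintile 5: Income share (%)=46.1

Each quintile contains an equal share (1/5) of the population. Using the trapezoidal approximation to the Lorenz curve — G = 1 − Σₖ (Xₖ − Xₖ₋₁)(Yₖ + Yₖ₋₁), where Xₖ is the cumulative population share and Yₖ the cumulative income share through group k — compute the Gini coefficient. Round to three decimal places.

Cumulative income shares Yₖ: 0.0430, 0.1160, 0.1990, 0.5390, 1.0000
Σ (Xₖ−Xₖ₋₁)(Yₖ+Yₖ₋₁) = (1/5)(0.0430+0.0000) + (1/5)(0.1160+0.0430) + (1/5)(0.1990+0.1160) + (1/5)(0.5390+0.1990) + (1/5)(1.0000+0.5390)
  = 0.0086 + 0.0318 + 0.0630 + 0.1476 + 0.3078 = 0.5588
G = 1 − 0.5588 = 0.4412

0.441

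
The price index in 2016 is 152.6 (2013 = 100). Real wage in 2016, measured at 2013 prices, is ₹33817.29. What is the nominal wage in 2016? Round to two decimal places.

Nominal = Real × (Index/100) = 33817.29 × (152.6/100)
        = 33817.29 × 1.526 = 51605.1845

51605.18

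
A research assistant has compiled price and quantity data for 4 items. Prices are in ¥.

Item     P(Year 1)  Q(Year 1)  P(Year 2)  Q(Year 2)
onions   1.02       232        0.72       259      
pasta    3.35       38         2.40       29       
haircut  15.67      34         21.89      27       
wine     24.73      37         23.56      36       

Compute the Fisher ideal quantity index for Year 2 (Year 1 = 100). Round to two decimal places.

Laspeyres component (base-period weights):
ΣP(Year 1)Q(Year 2) = 1.02×259 + 3.35×29 + 15.67×27 + 24.73×36 = 264.18 + 97.15 + 423.09 + 890.28 = 1674.7
ΣP(Year 1)Q(Year 1) = 1.02×232 + 3.35×38 + 15.67×34 + 24.73×37 = 236.64 + 127.3 + 532.78 + 915.01 = 1811.73
L = 1674.7 / 1811.73 × 100 = 92.4365
Paasche component (current-period weights):
ΣP(Year 2)Q(Year 2) = 0.72×259 + 2.40×29 + 21.89×27 + 23.56×36 = 186.48 + 69.6 + 591.03 + 848.16 = 1695.27
ΣP(Year 2)Q(Year 1) = 0.72×232 + 2.40×38 + 21.89×34 + 23.56×37 = 167.04 + 91.2 + 744.26 + 871.72 = 1874.22
P = 1695.27 / 1874.22 × 100 = 90.4520
Fisher = √(L × P) = √(92.4365 × 90.4520) = 91.4389

91.44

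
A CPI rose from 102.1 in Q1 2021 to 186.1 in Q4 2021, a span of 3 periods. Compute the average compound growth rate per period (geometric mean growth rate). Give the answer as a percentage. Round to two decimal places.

Growth factor = (186.1/102.1)^(1/3) = (1.822723)^(1/3) = 1.221538
Growth rate = 1.221538 − 1 = 0.221538 = 22.1538%

22.15%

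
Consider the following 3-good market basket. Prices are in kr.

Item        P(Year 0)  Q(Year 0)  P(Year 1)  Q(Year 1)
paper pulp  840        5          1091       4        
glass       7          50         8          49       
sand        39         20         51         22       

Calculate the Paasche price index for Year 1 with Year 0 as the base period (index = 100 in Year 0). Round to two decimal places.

128.88

Paasche price index uses current-period quantities as weights.
ΣP(Year 1)·Q(Year 1) = 1091×4 + 8×49 + 51×22 = 4364 + 392 + 1122 = 5878
ΣP(Year 0)·Q(Year 1) = 840×4 + 7×49 + 39×22 = 3360 + 343 + 858 = 4561
Index = 5878 / 4561 × 100 = 128.8752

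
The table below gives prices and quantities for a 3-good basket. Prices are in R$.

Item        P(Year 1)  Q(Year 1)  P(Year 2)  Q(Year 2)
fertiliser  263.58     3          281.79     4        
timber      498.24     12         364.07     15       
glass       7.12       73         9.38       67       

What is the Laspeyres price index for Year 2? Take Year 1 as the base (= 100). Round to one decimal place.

80.9

Laspeyres price index uses base-period quantities as weights.
ΣP(Year 2)·Q(Year 1) = 281.79×3 + 364.07×12 + 9.38×73 = 845.37 + 4368.84 + 684.74 = 5898.95
ΣP(Year 1)·Q(Year 1) = 263.58×3 + 498.24×12 + 7.12×73 = 790.74 + 5978.88 + 519.76 = 7289.38
Index = 5898.95 / 7289.38 × 100 = 80.9253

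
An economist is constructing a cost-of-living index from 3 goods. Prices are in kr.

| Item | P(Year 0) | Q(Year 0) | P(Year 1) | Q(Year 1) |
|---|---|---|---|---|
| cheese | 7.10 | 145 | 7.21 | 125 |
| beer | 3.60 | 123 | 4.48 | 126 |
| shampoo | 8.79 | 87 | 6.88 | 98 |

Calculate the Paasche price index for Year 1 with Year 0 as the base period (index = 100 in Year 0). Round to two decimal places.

Paasche price index uses current-period quantities as weights.
ΣP(Year 1)·Q(Year 1) = 7.21×125 + 4.48×126 + 6.88×98 = 901.25 + 564.48 + 674.24 = 2139.97
ΣP(Year 0)·Q(Year 1) = 7.10×125 + 3.60×126 + 8.79×98 = 887.5 + 453.6 + 861.42 = 2202.52
Index = 2139.97 / 2202.52 × 100 = 97.1601

97.16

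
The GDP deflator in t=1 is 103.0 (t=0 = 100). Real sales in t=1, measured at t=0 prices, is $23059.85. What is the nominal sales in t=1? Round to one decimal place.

23751.6

Nominal = Real × (Index/100) = 23059.85 × (103.0/100)
        = 23059.85 × 1.030 = 23751.6455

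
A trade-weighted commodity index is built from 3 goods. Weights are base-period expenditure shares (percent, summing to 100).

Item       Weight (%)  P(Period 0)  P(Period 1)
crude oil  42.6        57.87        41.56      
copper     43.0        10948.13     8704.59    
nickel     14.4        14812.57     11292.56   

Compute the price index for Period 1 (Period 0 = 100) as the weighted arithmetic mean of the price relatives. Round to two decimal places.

75.76

crude oil: 42.6 × (41.56/57.87) = 42.6 × 0.718161 = 30.5937
copper: 43.0 × (8704.59/10948.13) = 43.0 × 0.795076 = 34.1882
nickel: 14.4 × (11292.56/14812.57) = 14.4 × 0.762363 = 10.9780
Index = Σ wᵢ·(p₁ᵢ/p₀ᵢ) = 30.5937 + 34.1882 + 10.9780 = 75.7600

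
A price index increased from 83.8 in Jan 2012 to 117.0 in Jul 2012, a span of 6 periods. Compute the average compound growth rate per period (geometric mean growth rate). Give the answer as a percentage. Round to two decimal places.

Growth factor = (117.0/83.8)^(1/6) = (1.396181)^(1/6) = 1.057200
Growth rate = 1.057200 − 1 = 0.057200 = 5.7200%

5.72%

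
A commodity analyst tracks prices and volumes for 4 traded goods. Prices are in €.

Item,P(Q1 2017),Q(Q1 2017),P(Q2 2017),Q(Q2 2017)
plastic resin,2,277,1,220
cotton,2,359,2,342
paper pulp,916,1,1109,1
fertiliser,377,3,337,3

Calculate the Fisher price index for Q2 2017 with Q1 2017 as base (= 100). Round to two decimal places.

94.61

Laspeyres component (base-period weights):
ΣP(Q2 2017)Q(Q1 2017) = 1×277 + 2×359 + 1109×1 + 337×3 = 277 + 718 + 1109 + 1011 = 3115
ΣP(Q1 2017)Q(Q1 2017) = 2×277 + 2×359 + 916×1 + 377×3 = 554 + 718 + 916 + 1131 = 3319
L = 3115 / 3319 × 100 = 93.8536
Paasche component (current-period weights):
ΣP(Q2 2017)Q(Q2 2017) = 1×220 + 2×342 + 1109×1 + 337×3 = 220 + 684 + 1109 + 1011 = 3024
ΣP(Q1 2017)Q(Q2 2017) = 2×220 + 2×342 + 916×1 + 377×3 = 440 + 684 + 916 + 1131 = 3171
P = 3024 / 3171 × 100 = 95.3642
Fisher = √(L × P) = √(93.8536 × 95.3642) = 94.6059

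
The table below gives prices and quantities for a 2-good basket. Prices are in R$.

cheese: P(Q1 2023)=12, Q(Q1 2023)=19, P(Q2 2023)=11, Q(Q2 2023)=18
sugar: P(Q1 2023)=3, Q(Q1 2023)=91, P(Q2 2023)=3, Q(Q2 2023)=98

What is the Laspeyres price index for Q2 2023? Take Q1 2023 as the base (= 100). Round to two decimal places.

96.21

Laspeyres price index uses base-period quantities as weights.
ΣP(Q2 2023)·Q(Q1 2023) = 11×19 + 3×91 = 209 + 273 = 482
ΣP(Q1 2023)·Q(Q1 2023) = 12×19 + 3×91 = 228 + 273 = 501
Index = 482 / 501 × 100 = 96.2076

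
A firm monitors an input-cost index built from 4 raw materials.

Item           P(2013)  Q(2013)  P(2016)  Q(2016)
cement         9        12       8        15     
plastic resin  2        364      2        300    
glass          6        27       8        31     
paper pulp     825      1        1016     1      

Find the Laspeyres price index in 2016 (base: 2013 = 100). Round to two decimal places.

112.78

Laspeyres price index uses base-period quantities as weights.
ΣP(2016)·Q(2013) = 8×12 + 2×364 + 8×27 + 1016×1 = 96 + 728 + 216 + 1016 = 2056
ΣP(2013)·Q(2013) = 9×12 + 2×364 + 6×27 + 825×1 = 108 + 728 + 162 + 825 = 1823
Index = 2056 / 1823 × 100 = 112.7811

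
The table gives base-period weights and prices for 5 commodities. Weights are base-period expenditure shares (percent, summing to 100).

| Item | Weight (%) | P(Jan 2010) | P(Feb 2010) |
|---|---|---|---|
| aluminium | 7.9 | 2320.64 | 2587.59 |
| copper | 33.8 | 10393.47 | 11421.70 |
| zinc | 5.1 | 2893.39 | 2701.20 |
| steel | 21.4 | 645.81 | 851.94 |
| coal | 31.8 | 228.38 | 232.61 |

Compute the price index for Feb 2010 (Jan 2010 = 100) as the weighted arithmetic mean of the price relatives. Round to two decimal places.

aluminium: 7.9 × (2587.59/2320.64) = 7.9 × 1.115033 = 8.8088
copper: 33.8 × (11421.70/10393.47) = 33.8 × 1.098930 = 37.1438
zinc: 5.1 × (2701.20/2893.39) = 5.1 × 0.933576 = 4.7612
steel: 21.4 × (851.94/645.81) = 21.4 × 1.319181 = 28.2305
coal: 31.8 × (232.61/228.38) = 31.8 × 1.018522 = 32.3890
Index = Σ wᵢ·(p₁ᵢ/p₀ᵢ) = 8.8088 + 37.1438 + 4.7612 + 28.2305 + 32.3890 = 111.3333

111.33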